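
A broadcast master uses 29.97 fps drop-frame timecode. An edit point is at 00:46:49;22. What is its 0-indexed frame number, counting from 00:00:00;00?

84208

As if non-drop at 30 labels/s: (0 × 3600 + 46 × 60 + 49) × 30 + 22 = 84292.
Minute boundaries passed: 46; those not divisible by 10: 46 − 4 = 42; dropped labels = 2 × 42 = 84.
Actual frame index = 84292 − 84 = 84208.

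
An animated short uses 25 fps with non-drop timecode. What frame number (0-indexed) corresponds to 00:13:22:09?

20059

Total seconds to the label: (0 × 3600 + 13 × 60 + 22) = 802.
Frame index = 802 × 25 + 9 = 20059.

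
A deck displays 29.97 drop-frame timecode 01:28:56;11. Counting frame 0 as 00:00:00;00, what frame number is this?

159931

As if non-drop at 30 labels/s: (1 × 3600 + 28 × 60 + 56) × 30 + 11 = 160091.
Minute boundaries passed: 88; those not divisible by 10: 88 − 8 = 80; dropped labels = 2 × 80 = 160.
Actual frame index = 160091 − 160 = 159931.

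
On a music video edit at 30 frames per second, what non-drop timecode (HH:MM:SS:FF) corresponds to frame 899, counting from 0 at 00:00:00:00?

00:00:29:29

899 ÷ 30 = 29 full seconds, remainder 29 frames.
29 s = 0 h 0 min 29 s.
Timecode: 00:00:29:29.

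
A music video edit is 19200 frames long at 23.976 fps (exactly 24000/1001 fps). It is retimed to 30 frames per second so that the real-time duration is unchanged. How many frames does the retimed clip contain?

24024 frames

Target frames = source frames × (target rate / source rate) = 19200 × (30)/(24000/1001) = 19200 × 1001/800 = 24024.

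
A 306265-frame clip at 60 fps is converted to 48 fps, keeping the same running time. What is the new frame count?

245012 frames

Target frames = source frames × (target rate / source rate) = 306265 × (48)/(60) = 306265 × 4/5 = 245012.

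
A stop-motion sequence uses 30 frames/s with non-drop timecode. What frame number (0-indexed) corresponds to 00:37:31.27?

frame 67557

Total seconds to the label: (0 × 3600 + 37 × 60 + 31) = 2251.
Frame index = 2251 × 30 + 27 = 67557.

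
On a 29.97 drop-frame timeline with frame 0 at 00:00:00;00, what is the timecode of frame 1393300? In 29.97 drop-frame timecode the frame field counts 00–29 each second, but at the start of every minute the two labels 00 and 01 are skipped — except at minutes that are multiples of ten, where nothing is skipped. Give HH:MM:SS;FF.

Ten DF minutes hold 17982 frames, so frame 1393300 lies in block 77 (frames 1384614–1402595) with 8686 frames into that block.
The block's first minute is 1800 frames and the rest 1798 each; 8686 frames reaches minute 4, so 77 × 18 + 4 × 2 = 1394 labels have been skipped so far.
Adding those back, label number 1393300 + 1394 = 1394694 at 30 labels/s is 46489 s + 24 f = 12 h 54 min 49 s frame 24, i.e. 12:54:49;24.

12:54:49;24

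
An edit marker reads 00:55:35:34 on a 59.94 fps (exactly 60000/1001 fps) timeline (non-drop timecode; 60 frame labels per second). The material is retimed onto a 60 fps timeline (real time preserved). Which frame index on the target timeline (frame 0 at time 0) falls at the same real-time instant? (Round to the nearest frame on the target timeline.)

frame 200334

Source frame index: (0×3600 + 55×60 + 35) × 60 + 34 = 200134.
Real time: 200134 / (60000/1001) = 100167067/30000 s.
Target frame: (100167067/30000) × (60) = 100167067/500 ≈ 200334.134 → 200334.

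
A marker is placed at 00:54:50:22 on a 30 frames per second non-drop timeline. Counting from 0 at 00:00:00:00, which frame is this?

Total seconds to the label: (0 × 3600 + 54 × 60 + 50) = 3290.
Frame index = 3290 × 30 + 22 = 98722.

98722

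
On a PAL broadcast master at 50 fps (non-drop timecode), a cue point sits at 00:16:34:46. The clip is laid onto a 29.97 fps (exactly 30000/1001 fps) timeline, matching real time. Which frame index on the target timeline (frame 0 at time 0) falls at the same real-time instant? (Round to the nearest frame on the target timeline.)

Source frame index: (0×3600 + 16×60 + 34) × 50 + 46 = 49746.
Real time: 49746 / (50) = 24873/25 s.
Target frame: (24873/25) × (30000/1001) = 29847600/1001 ≈ 29817.782 → 29818.

frame 29818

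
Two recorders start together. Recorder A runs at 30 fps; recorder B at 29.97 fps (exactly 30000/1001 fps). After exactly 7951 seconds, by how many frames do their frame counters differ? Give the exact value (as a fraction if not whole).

A emits 30 × 7951 = 238530 frames; B emits 30000/1001 × 7951 = 238530000/1001.
Difference = 238530/1001 frames (≈ 238.2917); B is behind A.

238530/1001 frames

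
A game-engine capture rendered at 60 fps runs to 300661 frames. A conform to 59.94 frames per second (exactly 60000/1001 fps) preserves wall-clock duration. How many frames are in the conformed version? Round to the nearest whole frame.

300361 frames

Frames at target rate = 300661 × (60000/1001) / (60) = 300661000/1001 ≈ 300360.639.
Nearest whole frame: 300361.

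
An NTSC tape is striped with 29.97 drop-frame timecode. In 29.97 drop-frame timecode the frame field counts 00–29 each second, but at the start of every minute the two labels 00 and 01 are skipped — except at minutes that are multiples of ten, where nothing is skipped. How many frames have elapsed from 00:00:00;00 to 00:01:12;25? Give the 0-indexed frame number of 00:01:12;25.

2183

As if non-drop at 30 labels/s: (0 × 3600 + 1 × 60 + 12) × 30 + 25 = 2185.
Minute boundaries passed: 1; those not divisible by 10: 1 − 0 = 1; dropped labels = 2 × 1 = 2.
Actual frame index = 2185 − 2 = 2183.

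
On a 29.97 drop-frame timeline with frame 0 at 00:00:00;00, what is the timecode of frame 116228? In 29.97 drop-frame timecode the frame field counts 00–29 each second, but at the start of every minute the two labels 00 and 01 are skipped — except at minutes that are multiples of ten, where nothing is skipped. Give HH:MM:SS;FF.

01:04:38;04

Ten DF minutes hold 17982 frames, so frame 116228 lies in block 6 (frames 107892–125873) with 8336 frames into that block.
The block's first minute is 1800 frames and the rest 1798 each; 8336 frames reaches minute 4, so 6 × 18 + 4 × 2 = 116 labels have been skipped so far.
Adding those back, label number 116228 + 116 = 116344 at 30 labels/s is 3878 s + 4 f = 1 h 4 min 38 s frame 4, i.e. 01:04:38;04.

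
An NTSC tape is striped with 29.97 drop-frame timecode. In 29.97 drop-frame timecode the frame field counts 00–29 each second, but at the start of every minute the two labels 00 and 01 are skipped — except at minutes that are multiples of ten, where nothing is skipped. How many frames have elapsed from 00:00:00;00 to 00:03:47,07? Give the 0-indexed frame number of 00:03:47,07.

6811

Complete 10-minute blocks: 0, each 17982 frames → 0.
Remaining 3 whole minutes in the current block: 1800 + 2 × 1798 = 5396 frames.
Within the current minute: 47 × 30 + 7 − 2 = 1415 (labels ;00/;01 skipped at this minute). Total = 0 + 5396 + 1415 = 6811.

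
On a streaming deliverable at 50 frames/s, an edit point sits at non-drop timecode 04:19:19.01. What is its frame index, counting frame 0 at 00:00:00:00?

frame 777951

Total seconds to the label: (4 × 3600 + 19 × 60 + 19) = 15559.
Frame index = 15559 × 50 + 1 = 777951.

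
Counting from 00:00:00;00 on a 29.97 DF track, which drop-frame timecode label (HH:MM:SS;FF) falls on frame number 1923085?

17:49:27;01

Ten DF minutes hold 17982 frames, so frame 1923085 lies in block 106 (frames 1906092–1924073) with 16993 frames into that block.
The block's first minute is 1800 frames and the rest 1798 each; 16993 frames reaches minute 9, so 106 × 18 + 9 × 2 = 1926 labels have been skipped so far.
Adding those back, label number 1923085 + 1926 = 1925011 at 30 labels/s is 64167 s + 1 f = 17 h 49 min 27 s frame 1, i.e. 17:49:27;01.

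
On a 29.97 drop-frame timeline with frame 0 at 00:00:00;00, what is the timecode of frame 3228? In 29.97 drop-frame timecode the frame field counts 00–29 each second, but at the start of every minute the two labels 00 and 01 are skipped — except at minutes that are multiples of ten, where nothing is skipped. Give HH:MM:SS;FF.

00:01:47;20

Each 10-minute DF block holds 10 × 60 × 30 − 9 × 2 = 17982 frames. 3228 ÷ 17982 → 0 full blocks, remainder 3228.
Within the partial block the first minute is 1800 frames and each further minute 1798, so 1 further minute boundary passed. Total skipped labels = 18 × 0 + 2 × 1 = 2.
Non-drop label index = 3228 + 2 = 3230; at 30 labels/s that is 00:01:47:20, i.e. DF 00:01:47;20.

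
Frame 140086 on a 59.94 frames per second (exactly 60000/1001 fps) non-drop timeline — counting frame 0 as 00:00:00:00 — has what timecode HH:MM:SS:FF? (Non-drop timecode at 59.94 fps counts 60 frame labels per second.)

00:38:54:46

140086 ÷ 60 = 2334 full seconds, remainder 46 frames.
2334 s = 0 h 38 min 54 s.
Timecode: 00:38:54:46.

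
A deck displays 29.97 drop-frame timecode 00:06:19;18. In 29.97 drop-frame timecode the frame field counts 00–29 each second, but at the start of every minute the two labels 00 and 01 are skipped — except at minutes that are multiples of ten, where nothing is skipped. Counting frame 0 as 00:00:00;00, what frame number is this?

As if non-drop at 30 labels/s: (0 × 3600 + 6 × 60 + 19) × 30 + 18 = 11388.
Minute boundaries passed: 6; those not divisible by 10: 6 − 0 = 6; dropped labels = 2 × 6 = 12.
Actual frame index = 11388 − 12 = 11376.

11376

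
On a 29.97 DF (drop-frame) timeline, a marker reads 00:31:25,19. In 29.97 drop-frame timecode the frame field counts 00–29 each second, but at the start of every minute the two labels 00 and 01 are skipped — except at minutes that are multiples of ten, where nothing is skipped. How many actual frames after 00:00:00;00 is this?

Complete 10-minute blocks: 3, each 17982 frames → 53946.
Remaining 1 whole minute in the current block: 1800 + 0 × 1798 = 1800 frames.
Within the current minute: 25 × 30 + 19 − 2 = 767 (labels ;00/;01 skipped at this minute). Total = 53946 + 1800 + 767 = 56513.

56513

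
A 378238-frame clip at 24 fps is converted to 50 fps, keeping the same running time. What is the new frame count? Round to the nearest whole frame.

787996 frames

Frames at target rate = 378238 × (50) / (24) = 4727975/6 ≈ 787995.833.
Nearest whole frame: 787996.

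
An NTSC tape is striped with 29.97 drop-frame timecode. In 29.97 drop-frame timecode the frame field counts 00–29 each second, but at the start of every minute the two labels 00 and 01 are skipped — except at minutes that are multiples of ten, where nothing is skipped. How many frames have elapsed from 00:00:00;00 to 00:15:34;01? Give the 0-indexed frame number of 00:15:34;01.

As if non-drop at 30 labels/s: (0 × 3600 + 15 × 60 + 34) × 30 + 1 = 28021.
Minute boundaries passed: 15; those not divisible by 10: 15 − 1 = 14; dropped labels = 2 × 14 = 28.
Actual frame index = 28021 − 28 = 27993.

27993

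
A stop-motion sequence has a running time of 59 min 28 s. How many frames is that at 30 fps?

59 min 28 s = 3568 s.
Frames = 3568 × 30 = 107040.

107040 frames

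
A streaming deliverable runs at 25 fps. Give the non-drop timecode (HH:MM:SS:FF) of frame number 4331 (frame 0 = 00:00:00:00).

00:02:53:06

4331 ÷ 25 = 173 full seconds, remainder 6 frames.
173 s = 0 h 2 min 53 s.
Timecode: 00:02:53:06.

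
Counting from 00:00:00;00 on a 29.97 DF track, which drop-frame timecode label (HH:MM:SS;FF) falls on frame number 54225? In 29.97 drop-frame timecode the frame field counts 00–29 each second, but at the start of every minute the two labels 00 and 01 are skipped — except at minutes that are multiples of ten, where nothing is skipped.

00:30:09;09

Each 10-minute DF block holds 10 × 60 × 30 − 9 × 2 = 17982 frames. 54225 ÷ 17982 → 3 full blocks, remainder 279.
Within the partial block the first minute is 1800 frames and each further minute 1798, so 0 further minute boundaries passed. Total skipped labels = 18 × 3 + 2 × 0 = 54.
Non-drop label index = 54225 + 54 = 54279; at 30 labels/s that is 00:30:09:09, i.e. DF 00:30:09;09.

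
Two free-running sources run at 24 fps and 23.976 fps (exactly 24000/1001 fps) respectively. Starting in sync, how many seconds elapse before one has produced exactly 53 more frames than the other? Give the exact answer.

53053/24 seconds

The gap grows by |24000/1001 − 24| = 24/1001 frames per second.
Time for a 53-frame gap: 53 ÷ (24/1001) = 53053/24 s.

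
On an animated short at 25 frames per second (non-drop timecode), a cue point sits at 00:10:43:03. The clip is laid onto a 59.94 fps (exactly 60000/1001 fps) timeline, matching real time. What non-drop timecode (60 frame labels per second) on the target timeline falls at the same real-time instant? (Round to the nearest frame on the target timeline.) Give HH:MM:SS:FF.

00:10:42:29

Source frame index: (0×3600 + 10×60 + 43) × 25 + 3 = 16078.
Real time: 16078 / (25) = 16078/25 s.
Target frame: (16078/25) × (60000/1001) = 38587200/1001 ≈ 38548.651 → 38549.
At 60 labels/s: frame 38549 → 00:10:42:29.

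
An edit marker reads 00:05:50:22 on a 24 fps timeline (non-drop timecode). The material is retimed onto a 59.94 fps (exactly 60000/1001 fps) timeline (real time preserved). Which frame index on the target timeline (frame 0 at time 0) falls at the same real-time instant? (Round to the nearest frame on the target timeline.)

frame 21034

Source frame index: (0×3600 + 5×60 + 50) × 24 + 22 = 8422.
Real time: 8422 / (24) = 4211/12 s.
Target frame: (4211/12) × (60000/1001) = 21055000/1001 ≈ 21033.966 → 21034.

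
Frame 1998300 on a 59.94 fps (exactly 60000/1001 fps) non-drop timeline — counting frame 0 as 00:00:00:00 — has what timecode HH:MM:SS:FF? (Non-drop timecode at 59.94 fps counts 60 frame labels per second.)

1998300 ÷ 60 = 33305 full seconds, remainder 0 frames.
33305 s = 9 h 15 min 5 s.
Timecode: 09:15:05:00.

09:15:05:00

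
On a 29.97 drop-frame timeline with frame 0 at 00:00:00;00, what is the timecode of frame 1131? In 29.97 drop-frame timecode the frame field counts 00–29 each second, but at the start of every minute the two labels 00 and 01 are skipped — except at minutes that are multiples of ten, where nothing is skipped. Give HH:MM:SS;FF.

00:00:37;21

Each 10-minute DF block holds 10 × 60 × 30 − 9 × 2 = 17982 frames. 1131 ÷ 17982 → 0 full blocks, remainder 1131.
Within the partial block the first minute is 1800 frames and each further minute 1798, so 0 further minute boundaries passed. Total skipped labels = 18 × 0 + 2 × 0 = 0.
Non-drop label index = 1131 + 0 = 1131; at 30 labels/s that is 00:00:37:21, i.e. DF 00:00:37;21.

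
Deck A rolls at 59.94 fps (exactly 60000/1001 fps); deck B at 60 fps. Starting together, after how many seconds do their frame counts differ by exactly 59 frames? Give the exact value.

The gap grows by |60 − 60000/1001| = 60/1001 frames per second.
Time for a 59-frame gap: 59 ÷ (60/1001) = 59059/60 s.

59059/60 seconds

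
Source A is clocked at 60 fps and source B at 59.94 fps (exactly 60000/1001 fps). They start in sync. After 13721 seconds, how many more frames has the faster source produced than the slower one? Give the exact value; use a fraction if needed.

823260/1001 frames

A emits 60 × 13721 = 823260 frames; B emits 60000/1001 × 13721 = 823260000/1001.
Difference = 823260/1001 frames (≈ 822.4376); B is behind A.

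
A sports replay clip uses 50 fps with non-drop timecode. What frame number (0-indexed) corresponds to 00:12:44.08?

Total seconds to the label: (0 × 3600 + 12 × 60 + 44) = 764.
Frame index = 764 × 50 + 8 = 38208.

38208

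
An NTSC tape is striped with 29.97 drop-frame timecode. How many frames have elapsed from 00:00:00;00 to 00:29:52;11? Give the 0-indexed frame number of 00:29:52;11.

As if non-drop at 30 labels/s: (0 × 3600 + 29 × 60 + 52) × 30 + 11 = 53771.
Minute boundaries passed: 29; those not divisible by 10: 29 − 2 = 27; dropped labels = 2 × 27 = 54.
Actual frame index = 53771 − 54 = 53717.

53717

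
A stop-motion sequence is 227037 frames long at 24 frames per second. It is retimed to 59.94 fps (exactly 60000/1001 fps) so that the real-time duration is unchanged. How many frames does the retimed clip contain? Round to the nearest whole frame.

567025 frames

Frames at target rate = 227037 × (60000/1001) / (24) = 567592500/1001 ≈ 567025.475.
Nearest whole frame: 567025.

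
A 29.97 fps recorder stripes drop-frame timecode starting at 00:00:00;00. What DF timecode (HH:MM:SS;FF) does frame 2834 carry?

00:01:34;16

Ten DF minutes hold 17982 frames, so frame 2834 lies in block 0 (frames 0–17981) with 2834 frames into that block.
The block's first minute is 1800 frames and the rest 1798 each; 2834 frames reaches minute 1, so 0 × 18 + 1 × 2 = 2 labels have been skipped so far.
Adding those back, label number 2834 + 2 = 2836 at 30 labels/s is 94 s + 16 f = 0 h 1 min 34 s frame 16, i.e. 00:01:34;16.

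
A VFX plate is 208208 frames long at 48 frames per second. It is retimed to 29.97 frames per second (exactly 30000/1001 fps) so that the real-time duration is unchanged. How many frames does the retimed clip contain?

130000 frames

Target frames = source frames × (target rate / source rate) = 208208 × (30000/1001)/(48) = 208208 × 625/1001 = 130000.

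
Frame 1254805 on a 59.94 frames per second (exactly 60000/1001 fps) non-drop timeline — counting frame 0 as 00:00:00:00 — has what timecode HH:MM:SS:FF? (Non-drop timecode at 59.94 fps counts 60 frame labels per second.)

05:48:33:25

1254805 ÷ 60 = 20913 full seconds, remainder 25 frames.
20913 s = 5 h 48 min 33 s.
Timecode: 05:48:33:25.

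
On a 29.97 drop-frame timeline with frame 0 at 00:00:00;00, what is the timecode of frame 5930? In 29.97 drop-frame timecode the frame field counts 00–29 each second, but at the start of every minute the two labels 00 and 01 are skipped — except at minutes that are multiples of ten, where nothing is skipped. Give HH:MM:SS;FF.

00:03:17;26

Each 10-minute DF block holds 10 × 60 × 30 − 9 × 2 = 17982 frames. 5930 ÷ 17982 → 0 full blocks, remainder 5930.
Within the partial block the first minute is 1800 frames and each further minute 1798, so 3 further minute boundaries passed. Total skipped labels = 18 × 0 + 2 × 3 = 6.
Non-drop label index = 5930 + 6 = 5936; at 30 labels/s that is 00:03:17:26, i.e. DF 00:03:17;26.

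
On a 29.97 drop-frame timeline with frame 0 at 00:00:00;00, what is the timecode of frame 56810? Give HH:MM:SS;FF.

Ten DF minutes hold 17982 frames, so frame 56810 lies in block 3 (frames 53946–71927) with 2864 frames into that block.
The block's first minute is 1800 frames and the rest 1798 each; 2864 frames reaches minute 1, so 3 × 18 + 1 × 2 = 56 labels have been skipped so far.
Adding those back, label number 56810 + 56 = 56866 at 30 labels/s is 1895 s + 16 f = 0 h 31 min 35 s frame 16, i.e. 00:31:35;16.

00:31:35;16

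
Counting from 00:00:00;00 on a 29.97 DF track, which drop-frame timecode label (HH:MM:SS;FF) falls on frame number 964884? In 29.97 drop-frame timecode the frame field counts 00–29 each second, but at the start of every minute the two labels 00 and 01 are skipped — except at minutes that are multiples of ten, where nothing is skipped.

Ten DF minutes hold 17982 frames, so frame 964884 lies in block 53 (frames 953046–971027) with 11838 frames into that block.
The block's first minute is 1800 frames and the rest 1798 each; 11838 frames reaches minute 6, so 53 × 18 + 6 × 2 = 966 labels have been skipped so far.
Adding those back, label number 964884 + 966 = 965850 at 30 labels/s is 32195 s + 0 f = 8 h 56 min 35 s frame 0, i.e. 08:56:35;00.

08:56:35;00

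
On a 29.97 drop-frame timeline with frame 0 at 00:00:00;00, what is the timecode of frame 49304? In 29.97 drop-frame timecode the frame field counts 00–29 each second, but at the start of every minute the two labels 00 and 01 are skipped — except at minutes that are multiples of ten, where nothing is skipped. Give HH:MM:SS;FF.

00:27:25;04

Each 10-minute DF block holds 10 × 60 × 30 − 9 × 2 = 17982 frames. 49304 ÷ 17982 → 2 full blocks, remainder 13340.
Within the partial block the first minute is 1800 frames and each further minute 1798, so 7 further minute boundaries passed. Total skipped labels = 18 × 2 + 2 × 7 = 50.
Non-drop label index = 49304 + 50 = 49354; at 30 labels/s that is 00:27:25:04, i.e. DF 00:27:25;04.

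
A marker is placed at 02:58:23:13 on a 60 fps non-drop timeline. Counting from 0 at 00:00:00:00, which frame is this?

Total seconds to the label: (2 × 3600 + 58 × 60 + 23) = 10703.
Frame index = 10703 × 60 + 13 = 642193.

642193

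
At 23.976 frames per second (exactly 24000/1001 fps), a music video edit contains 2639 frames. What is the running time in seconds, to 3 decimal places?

Running time = 2639 × 1001/24000 = 2641639/24000 s ≈ 110.068 s.

110.068 seconds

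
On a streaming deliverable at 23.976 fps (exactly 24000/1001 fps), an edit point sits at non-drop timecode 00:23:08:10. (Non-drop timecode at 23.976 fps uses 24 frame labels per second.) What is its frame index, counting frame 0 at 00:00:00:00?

Total seconds to the label: (0 × 3600 + 23 × 60 + 8) = 1388.
Frame index = 1388 × 24 + 10 = 33322.

33322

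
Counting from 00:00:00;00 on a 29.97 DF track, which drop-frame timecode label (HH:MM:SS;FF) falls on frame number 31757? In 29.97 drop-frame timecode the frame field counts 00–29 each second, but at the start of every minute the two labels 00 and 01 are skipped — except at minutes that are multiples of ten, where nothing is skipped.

00:17:39;19

Each 10-minute DF block holds 10 × 60 × 30 − 9 × 2 = 17982 frames. 31757 ÷ 17982 → 1 full block, remainder 13775.
Within the partial block the first minute is 1800 frames and each further minute 1798, so 7 further minute boundaries passed. Total skipped labels = 18 × 1 + 2 × 7 = 32.
Non-drop label index = 31757 + 32 = 31789; at 30 labels/s that is 00:17:39:19, i.e. DF 00:17:39;19.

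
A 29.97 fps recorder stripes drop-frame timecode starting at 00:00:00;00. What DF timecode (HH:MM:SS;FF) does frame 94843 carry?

00:52:44;17

Ten DF minutes hold 17982 frames, so frame 94843 lies in block 5 (frames 89910–107891) with 4933 frames into that block.
The block's first minute is 1800 frames and the rest 1798 each; 4933 frames reaches minute 2, so 5 × 18 + 2 × 2 = 94 labels have been skipped so far.
Adding those back, label number 94843 + 94 = 94937 at 30 labels/s is 3164 s + 17 f = 0 h 52 min 44 s frame 17, i.e. 00:52:44;17.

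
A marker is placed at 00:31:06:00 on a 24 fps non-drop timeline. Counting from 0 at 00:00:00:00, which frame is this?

Total seconds to the label: (0 × 3600 + 31 × 60 + 6) = 1866.
Frame index = 1866 × 24 + 0 = 44784.

44784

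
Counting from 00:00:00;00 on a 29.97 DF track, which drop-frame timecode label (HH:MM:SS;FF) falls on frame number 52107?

Each 10-minute DF block holds 10 × 60 × 30 − 9 × 2 = 17982 frames. 52107 ÷ 17982 → 2 full blocks, remainder 16143.
Within the partial block the first minute is 1800 frames and each further minute 1798, so 8 further minute boundaries passed. Total skipped labels = 18 × 2 + 2 × 8 = 52.
Non-drop label index = 52107 + 52 = 52159; at 30 labels/s that is 00:28:58:19, i.e. DF 00:28:58;19.

00:28:58;19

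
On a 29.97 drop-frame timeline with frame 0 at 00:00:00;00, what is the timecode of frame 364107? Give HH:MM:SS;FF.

Ten DF minutes hold 17982 frames, so frame 364107 lies in block 20 (frames 359640–377621) with 4467 frames into that block.
The block's first minute is 1800 frames and the rest 1798 each; 4467 frames reaches minute 2, so 20 × 18 + 2 × 2 = 364 labels have been skipped so far.
Adding those back, label number 364107 + 364 = 364471 at 30 labels/s is 12149 s + 1 f = 3 h 22 min 29 s frame 1, i.e. 03:22:29;01.

03:22:29;01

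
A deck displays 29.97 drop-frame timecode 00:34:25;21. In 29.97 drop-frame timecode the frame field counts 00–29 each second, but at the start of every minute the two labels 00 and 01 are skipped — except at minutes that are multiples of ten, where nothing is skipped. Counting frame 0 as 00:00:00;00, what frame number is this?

61909

Complete 10-minute blocks: 3, each 17982 frames → 53946.
Remaining 4 whole minutes in the current block: 1800 + 3 × 1798 = 7194 frames.
Within the current minute: 25 × 30 + 21 − 2 = 769 (labels ;00/;01 skipped at this minute). Total = 53946 + 7194 + 769 = 61909.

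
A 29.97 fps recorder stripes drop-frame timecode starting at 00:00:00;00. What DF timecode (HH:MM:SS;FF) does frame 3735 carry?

Each 10-minute DF block holds 10 × 60 × 30 − 9 × 2 = 17982 frames. 3735 ÷ 17982 → 0 full blocks, remainder 3735.
Within the partial block the first minute is 1800 frames and each further minute 1798, so 2 further minute boundaries passed. Total skipped labels = 18 × 0 + 2 × 2 = 4.
Non-drop label index = 3735 + 4 = 3739; at 30 labels/s that is 00:02:04:19, i.e. DF 00:02:04;19.

00:02:04;19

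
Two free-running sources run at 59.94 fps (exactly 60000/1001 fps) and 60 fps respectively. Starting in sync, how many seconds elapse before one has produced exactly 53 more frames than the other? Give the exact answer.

The gap grows by |60 − 60000/1001| = 60/1001 frames per second.
Time for a 53-frame gap: 53 ÷ (60/1001) = 53053/60 s.

53053/60 seconds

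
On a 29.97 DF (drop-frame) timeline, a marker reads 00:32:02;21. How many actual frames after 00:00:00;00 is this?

Complete 10-minute blocks: 3, each 17982 frames → 53946.
Remaining 2 whole minutes in the current block: 1800 + 1 × 1798 = 3598 frames.
Within the current minute: 2 × 30 + 21 − 2 = 79 (labels ;00/;01 skipped at this minute). Total = 53946 + 3598 + 79 = 57623.

57623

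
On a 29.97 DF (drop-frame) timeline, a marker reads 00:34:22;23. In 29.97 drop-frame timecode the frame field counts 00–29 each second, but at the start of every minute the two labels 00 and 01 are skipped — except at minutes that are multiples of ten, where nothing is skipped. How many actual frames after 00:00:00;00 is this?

Complete 10-minute blocks: 3, each 17982 frames → 53946.
Remaining 4 whole minutes in the current block: 1800 + 3 × 1798 = 7194 frames.
Within the current minute: 22 × 30 + 23 − 2 = 681 (labels ;00/;01 skipped at this minute). Total = 53946 + 7194 + 681 = 61821.

61821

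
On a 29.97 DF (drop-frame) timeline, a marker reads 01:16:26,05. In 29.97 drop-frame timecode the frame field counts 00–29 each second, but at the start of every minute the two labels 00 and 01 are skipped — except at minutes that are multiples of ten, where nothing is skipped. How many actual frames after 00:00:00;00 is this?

As if non-drop at 30 labels/s: (1 × 3600 + 16 × 60 + 26) × 30 + 5 = 137585.
Minute boundaries passed: 76; those not divisible by 10: 76 − 7 = 69; dropped labels = 2 × 69 = 138.
Actual frame index = 137585 − 138 = 137447.

137447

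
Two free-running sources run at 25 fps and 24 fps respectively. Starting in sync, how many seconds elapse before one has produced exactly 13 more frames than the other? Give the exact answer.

13 seconds

The gap grows by |24 − 25| = 1 frame per second.
Time for a 13-frame gap: 13 ÷ (1) = 13 s.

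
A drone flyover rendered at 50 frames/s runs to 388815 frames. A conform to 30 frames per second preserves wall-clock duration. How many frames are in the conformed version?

Target frames = source frames × (target rate / source rate) = 388815 × (30)/(50) = 388815 × 3/5 = 233289.

233289 frames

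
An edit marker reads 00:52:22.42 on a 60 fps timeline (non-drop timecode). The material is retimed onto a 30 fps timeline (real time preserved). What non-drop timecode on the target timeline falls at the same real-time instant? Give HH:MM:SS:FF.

Source frame index: (0×3600 + 52×60 + 22) × 60 + 42 = 188562.
Real time: 188562 / (60) = 31427/10 s.
Target frame: (31427/10) × (30) = 94281.
At 30 labels/s: frame 94281 → 00:52:22:21.

00:52:22:21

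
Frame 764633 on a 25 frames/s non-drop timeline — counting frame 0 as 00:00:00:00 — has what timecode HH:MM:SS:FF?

764633 ÷ 25 = 30585 full seconds, remainder 8 frames.
30585 s = 8 h 29 min 45 s.
Timecode: 08:29:45:08.

08:29:45:08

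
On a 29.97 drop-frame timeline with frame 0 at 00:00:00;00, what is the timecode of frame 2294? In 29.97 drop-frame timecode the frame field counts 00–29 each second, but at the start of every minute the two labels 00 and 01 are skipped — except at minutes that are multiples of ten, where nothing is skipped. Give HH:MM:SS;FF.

Ten DF minutes hold 17982 frames, so frame 2294 lies in block 0 (frames 0–17981) with 2294 frames into that block.
The block's first minute is 1800 frames and the rest 1798 each; 2294 frames reaches minute 1, so 0 × 18 + 1 × 2 = 2 labels have been skipped so far.
Adding those back, label number 2294 + 2 = 2296 at 30 labels/s is 76 s + 16 f = 0 h 1 min 16 s frame 16, i.e. 00:01:16;16.

00:01:16;16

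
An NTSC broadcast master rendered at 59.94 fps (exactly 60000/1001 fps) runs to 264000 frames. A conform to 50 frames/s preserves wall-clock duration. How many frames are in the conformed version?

Target frames = source frames × (target rate / source rate) = 264000 × (50)/(60000/1001) = 264000 × 1001/1200 = 220220.

220220 frames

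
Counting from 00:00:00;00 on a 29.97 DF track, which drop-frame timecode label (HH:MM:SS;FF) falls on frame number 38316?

Each 10-minute DF block holds 10 × 60 × 30 − 9 × 2 = 17982 frames. 38316 ÷ 17982 → 2 full blocks, remainder 2352.
Within the partial block the first minute is 1800 frames and each further minute 1798, so 1 further minute boundary passed. Total skipped labels = 18 × 2 + 2 × 1 = 38.
Non-drop label index = 38316 + 38 = 38354; at 30 labels/s that is 00:21:18:14, i.e. DF 00:21:18;14.

00:21:18;14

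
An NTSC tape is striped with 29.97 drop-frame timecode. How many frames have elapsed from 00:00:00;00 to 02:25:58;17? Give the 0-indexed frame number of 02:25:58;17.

As if non-drop at 30 labels/s: (2 × 3600 + 25 × 60 + 58) × 30 + 17 = 262757.
Minute boundaries passed: 145; those not divisible by 10: 145 − 14 = 131; dropped labels = 2 × 131 = 262.
Actual frame index = 262757 − 262 = 262495.

262495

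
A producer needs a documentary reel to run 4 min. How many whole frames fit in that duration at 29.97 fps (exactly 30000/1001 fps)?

4 min = 240 s.
Frames = 240 × 30000/1001 = 7200000/1001 ≈ 7192.8072.
Complete frames: 7192.

7192 frames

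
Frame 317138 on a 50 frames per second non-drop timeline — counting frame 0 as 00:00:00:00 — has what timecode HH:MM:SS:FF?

01:45:42:38

317138 ÷ 50 = 6342 full seconds, remainder 38 frames.
6342 s = 1 h 45 min 42 s.
Timecode: 01:45:42:38.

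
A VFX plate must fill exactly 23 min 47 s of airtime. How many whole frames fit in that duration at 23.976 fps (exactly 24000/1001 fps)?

34213 frames

23 min 47 s = 1427 s.
Frames = 1427 × 24000/1001 = 34248000/1001 ≈ 34213.7862.
Complete frames: 34213.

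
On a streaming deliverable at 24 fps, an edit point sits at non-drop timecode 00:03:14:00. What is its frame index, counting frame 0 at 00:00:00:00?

frame 4656

Total seconds to the label: (0 × 3600 + 3 × 60 + 14) = 194.
Frame index = 194 × 24 + 0 = 4656.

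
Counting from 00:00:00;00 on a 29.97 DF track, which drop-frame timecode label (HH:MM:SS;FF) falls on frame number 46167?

Each 10-minute DF block holds 10 × 60 × 30 − 9 × 2 = 17982 frames. 46167 ÷ 17982 → 2 full blocks, remainder 10203.
Within the partial block the first minute is 1800 frames and each further minute 1798, so 5 further minute boundaries passed. Total skipped labels = 18 × 2 + 2 × 5 = 46.
Non-drop label index = 46167 + 46 = 46213; at 30 labels/s that is 00:25:40:13, i.e. DF 00:25:40;13.

00:25:40;13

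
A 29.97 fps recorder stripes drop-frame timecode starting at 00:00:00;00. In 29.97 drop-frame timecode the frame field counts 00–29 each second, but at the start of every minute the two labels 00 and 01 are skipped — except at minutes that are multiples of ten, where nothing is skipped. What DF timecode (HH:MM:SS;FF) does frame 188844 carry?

Ten DF minutes hold 17982 frames, so frame 188844 lies in block 10 (frames 179820–197801) with 9024 frames into that block.
The block's first minute is 1800 frames and the rest 1798 each; 9024 frames reaches minute 5, so 10 × 18 + 5 × 2 = 190 labels have been skipped so far.
Adding those back, label number 188844 + 190 = 189034 at 30 labels/s is 6301 s + 4 f = 1 h 45 min 1 s frame 4, i.e. 01:45:01;04.

01:45:01;04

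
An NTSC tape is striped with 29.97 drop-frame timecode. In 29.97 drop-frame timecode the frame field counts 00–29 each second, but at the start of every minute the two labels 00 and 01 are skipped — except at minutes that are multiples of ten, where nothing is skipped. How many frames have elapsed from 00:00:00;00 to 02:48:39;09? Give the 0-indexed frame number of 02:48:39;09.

As if non-drop at 30 labels/s: (2 × 3600 + 48 × 60 + 39) × 30 + 9 = 303579.
Minute boundaries passed: 168; those not divisible by 10: 168 − 16 = 152; dropped labels = 2 × 152 = 304.
Actual frame index = 303579 − 304 = 303275.

303275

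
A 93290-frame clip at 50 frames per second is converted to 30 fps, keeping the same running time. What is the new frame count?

55974 frames

Target frames = source frames × (target rate / source rate) = 93290 × (30)/(50) = 93290 × 3/5 = 55974.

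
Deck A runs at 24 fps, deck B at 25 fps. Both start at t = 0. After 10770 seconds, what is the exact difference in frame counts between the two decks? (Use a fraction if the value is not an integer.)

10770 frames

A emits 24 × 10770 = 258480 frames; B emits 25 × 10770 = 269250.
Difference = 10770 frames; B is ahead of A.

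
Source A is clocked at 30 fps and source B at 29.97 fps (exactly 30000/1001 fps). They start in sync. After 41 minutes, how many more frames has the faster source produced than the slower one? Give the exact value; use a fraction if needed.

73800/1001 frames

41 min = 2460 s.
A emits 30 × 2460 = 73800 frames; B emits 30000/1001 × 2460 = 73800000/1001.
Difference = 73800/1001 frames (≈ 73.7263); B is behind A.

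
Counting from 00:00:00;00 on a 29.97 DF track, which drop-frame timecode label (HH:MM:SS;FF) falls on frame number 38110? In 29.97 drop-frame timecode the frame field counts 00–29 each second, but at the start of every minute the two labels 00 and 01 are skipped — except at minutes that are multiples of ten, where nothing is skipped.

Each 10-minute DF block holds 10 × 60 × 30 − 9 × 2 = 17982 frames. 38110 ÷ 17982 → 2 full blocks, remainder 2146.
Within the partial block the first minute is 1800 frames and each further minute 1798, so 1 further minute boundary passed. Total skipped labels = 18 × 2 + 2 × 1 = 38.
Non-drop label index = 38110 + 38 = 38148; at 30 labels/s that is 00:21:11:18, i.e. DF 00:21:11;18.

00:21:11;18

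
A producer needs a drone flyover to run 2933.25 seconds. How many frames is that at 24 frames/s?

70398 frames

Frames = 2933.25 × 24 = 70398.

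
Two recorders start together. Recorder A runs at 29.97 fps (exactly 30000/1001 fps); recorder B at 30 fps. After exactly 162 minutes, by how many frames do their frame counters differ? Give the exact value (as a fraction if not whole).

162 min = 9720 s.
A emits 30000/1001 × 9720 = 291600000/1001 frames; B emits 30 × 9720 = 291600.
Difference = 291600/1001 frames (≈ 291.3087); B is ahead of A.

291600/1001 frames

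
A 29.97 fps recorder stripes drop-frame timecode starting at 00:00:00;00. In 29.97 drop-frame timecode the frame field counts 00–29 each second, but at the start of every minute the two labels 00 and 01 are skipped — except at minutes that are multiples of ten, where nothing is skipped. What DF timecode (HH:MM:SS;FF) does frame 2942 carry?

Each 10-minute DF block holds 10 × 60 × 30 − 9 × 2 = 17982 frames. 2942 ÷ 17982 → 0 full blocks, remainder 2942.
Within the partial block the first minute is 1800 frames and each further minute 1798, so 1 further minute boundary passed. Total skipped labels = 18 × 0 + 2 × 1 = 2.
Non-drop label index = 2942 + 2 = 2944; at 30 labels/s that is 00:01:38:04, i.e. DF 00:01:38;04.

00:01:38;04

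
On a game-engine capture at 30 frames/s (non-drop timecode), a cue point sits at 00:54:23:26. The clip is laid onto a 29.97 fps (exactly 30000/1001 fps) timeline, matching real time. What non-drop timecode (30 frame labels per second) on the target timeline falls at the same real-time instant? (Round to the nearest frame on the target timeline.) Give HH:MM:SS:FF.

00:54:20:18

Source frame index: (0×3600 + 54×60 + 23) × 30 + 26 = 97916.
Real time: 97916 / (30) = 48958/15 s.
Target frame: (48958/15) × (30000/1001) = 1076000/11 ≈ 97818.182 → 97818.
At 30 labels/s: frame 97818 → 00:54:20:18.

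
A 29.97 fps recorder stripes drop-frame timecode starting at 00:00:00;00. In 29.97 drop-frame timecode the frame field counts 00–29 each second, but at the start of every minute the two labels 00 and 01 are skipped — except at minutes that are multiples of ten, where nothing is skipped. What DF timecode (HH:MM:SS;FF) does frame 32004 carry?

Ten DF minutes hold 17982 frames, so frame 32004 lies in block 1 (frames 17982–35963) with 14022 frames into that block.
The block's first minute is 1800 frames and the rest 1798 each; 14022 frames reaches minute 7, so 1 × 18 + 7 × 2 = 32 labels have been skipped so far.
Adding those back, label number 32004 + 32 = 32036 at 30 labels/s is 1067 s + 26 f = 0 h 17 min 47 s frame 26, i.e. 00:17:47;26.

00:17:47;26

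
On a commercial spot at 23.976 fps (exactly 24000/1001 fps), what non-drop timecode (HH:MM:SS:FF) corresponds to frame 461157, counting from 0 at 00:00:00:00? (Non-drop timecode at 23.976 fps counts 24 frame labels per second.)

05:20:14:21

461157 ÷ 24 = 19214 full seconds, remainder 21 frames.
19214 s = 5 h 20 min 14 s.
Timecode: 05:20:14:21.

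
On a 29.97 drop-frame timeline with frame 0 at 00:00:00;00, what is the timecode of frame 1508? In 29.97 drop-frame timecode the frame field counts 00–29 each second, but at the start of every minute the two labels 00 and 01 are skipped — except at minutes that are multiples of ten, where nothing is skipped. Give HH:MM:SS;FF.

00:00:50;08

Ten DF minutes hold 17982 frames, so frame 1508 lies in block 0 (frames 0–17981) with 1508 frames into that block.
The block's first minute is 1800 frames and the rest 1798 each; 1508 frames reaches minute 0, so 0 × 18 + 0 × 2 = 0 labels have been skipped so far.
Adding those back, label number 1508 + 0 = 1508 at 30 labels/s is 50 s + 8 f = 0 h 0 min 50 s frame 8, i.e. 00:00:50;08.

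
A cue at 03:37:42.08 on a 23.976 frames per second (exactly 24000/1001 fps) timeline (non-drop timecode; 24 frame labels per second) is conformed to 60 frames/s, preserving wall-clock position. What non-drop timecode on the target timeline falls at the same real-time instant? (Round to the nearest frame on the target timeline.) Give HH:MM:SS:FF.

03:37:55:24

Source frame index: (3×3600 + 37×60 + 42) × 24 + 8 = 313496.
Real time: 313496 / (24000/1001) = 39226187/3000 s.
Target frame: (39226187/3000) × (60) = 39226187/50 ≈ 784523.740 → 784524.
At 60 labels/s: frame 784524 → 03:37:55:24.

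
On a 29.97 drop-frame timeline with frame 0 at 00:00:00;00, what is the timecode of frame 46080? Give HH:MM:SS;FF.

00:25:37;16

Each 10-minute DF block holds 10 × 60 × 30 − 9 × 2 = 17982 frames. 46080 ÷ 17982 → 2 full blocks, remainder 10116.
Within the partial block the first minute is 1800 frames and each further minute 1798, so 5 further minute boundaries passed. Total skipped labels = 18 × 2 + 2 × 5 = 46.
Non-drop label index = 46080 + 46 = 46126; at 30 labels/s that is 00:25:37:16, i.e. DF 00:25:37;16.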